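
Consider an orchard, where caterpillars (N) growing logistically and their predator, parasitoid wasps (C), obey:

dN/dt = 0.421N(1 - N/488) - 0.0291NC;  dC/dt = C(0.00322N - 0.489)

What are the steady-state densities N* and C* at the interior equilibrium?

From dC/dt = 0 with C > 0: 0.00322N* = 0.489, so N* = 152.
Substitute into dN/dt = 0: 0.421(1 - 152/488) = 0.0291C*.
The bracket is 0.689, giving C* = 0.29/0.0291 = 9.97.

N* ≈ 152, C* ≈ 9.97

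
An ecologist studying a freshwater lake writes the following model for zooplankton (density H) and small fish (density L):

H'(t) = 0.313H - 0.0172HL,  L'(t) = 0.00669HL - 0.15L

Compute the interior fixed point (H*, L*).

Set dL/dt = 0 with L > 0: 0.00669H - 0.15 = 0, so H* = 0.15/0.00669 = 22.4.
Set dH/dt = 0 with H > 0: 0.313 - 0.0172L = 0, so L* = 0.313/0.0172 = 18.2.

H* ≈ 22.4, L* ≈ 18.2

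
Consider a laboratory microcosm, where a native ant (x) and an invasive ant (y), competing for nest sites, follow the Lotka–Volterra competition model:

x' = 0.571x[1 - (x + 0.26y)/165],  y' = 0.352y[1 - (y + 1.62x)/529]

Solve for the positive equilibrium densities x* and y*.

x* ≈ 47.4, y* ≈ 452

Setting both brackets to zero gives the nullclines x + 0.26y = 165 and 1.62x + y = 529.
Substituting y = 529 - 1.62x into the first: x(1 - 0.26·1.62) = 165 - 0.26·529.
So x* = 27.5/0.579 = 47.4, and then y* = 529 - 1.62·47.4 = 452.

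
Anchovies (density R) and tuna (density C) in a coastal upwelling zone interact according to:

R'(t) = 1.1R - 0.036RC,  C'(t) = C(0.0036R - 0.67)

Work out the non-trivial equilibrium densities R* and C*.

R* ≈ 186, C* ≈ 30.6

Set dC/dt = 0 with C > 0: 0.0036R - 0.67 = 0, so R* = 0.67/0.0036 = 186.
Set dR/dt = 0 with R > 0: 1.1 - 0.036C = 0, so C* = 1.1/0.036 = 30.6.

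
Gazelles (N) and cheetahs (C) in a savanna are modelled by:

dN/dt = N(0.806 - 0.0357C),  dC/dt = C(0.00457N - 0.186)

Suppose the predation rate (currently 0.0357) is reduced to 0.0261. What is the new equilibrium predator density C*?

C* ≈ 30.9

At the interior fixed point, setting dN/dt = 0 with N > 0 fixes C* = (prey growth rate)/(NC coefficient) — independent of the other coefficients.
With the change, C* = 0.806/0.0261 = 30.9; it rises from 22.6.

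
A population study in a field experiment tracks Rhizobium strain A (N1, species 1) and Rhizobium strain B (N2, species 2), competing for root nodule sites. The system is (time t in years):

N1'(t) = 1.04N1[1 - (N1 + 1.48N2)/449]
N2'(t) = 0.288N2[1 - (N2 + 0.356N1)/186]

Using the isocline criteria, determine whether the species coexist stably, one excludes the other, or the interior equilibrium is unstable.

Compare the nullcline intercepts: K1/α12 = 449/1.48 = 303 > K2 = 186; K2/α21 = 186/0.356 = 522 > K1 = 449.
Since both inequalities hold, each species can invade when rare, so the interior equilibrium is stable.

stable coexistence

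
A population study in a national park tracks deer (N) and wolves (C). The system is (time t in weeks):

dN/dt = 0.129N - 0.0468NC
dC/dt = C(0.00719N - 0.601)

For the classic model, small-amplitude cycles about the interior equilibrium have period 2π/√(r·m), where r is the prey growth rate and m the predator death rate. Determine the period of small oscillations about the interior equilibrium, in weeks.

Here r = 0.129 and m = 0.601, so r·m = 0.0775.
ω = √0.0775 = 0.278 per week, hence T = 2π/ω ≈ 22.6 weeks.

T ≈ 22.6 weeks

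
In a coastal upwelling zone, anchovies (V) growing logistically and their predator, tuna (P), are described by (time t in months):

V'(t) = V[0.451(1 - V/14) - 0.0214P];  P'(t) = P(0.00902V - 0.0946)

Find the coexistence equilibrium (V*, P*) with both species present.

V* ≈ 10.5, P* ≈ 5.29

From dP/dt = 0 with P > 0: 0.00902V* = 0.0946, so V* = 10.5.
Substitute into dV/dt = 0: 0.451(1 - 10.5/14) = 0.0214P*.
The bracket is 0.251, giving P* = 0.113/0.0214 = 5.29.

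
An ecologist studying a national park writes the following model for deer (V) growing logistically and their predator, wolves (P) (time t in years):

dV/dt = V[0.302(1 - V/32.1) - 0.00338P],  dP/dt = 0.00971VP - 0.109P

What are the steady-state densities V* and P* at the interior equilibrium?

V* ≈ 11.2, P* ≈ 58.1

From dP/dt = 0 with P > 0: 0.00971V* = 0.109, so V* = 11.2.
Substitute into dV/dt = 0: 0.302(1 - 11.2/32.1) = 0.00338P*.
The bracket is 0.65, giving P* = 0.196/0.00338 = 58.1.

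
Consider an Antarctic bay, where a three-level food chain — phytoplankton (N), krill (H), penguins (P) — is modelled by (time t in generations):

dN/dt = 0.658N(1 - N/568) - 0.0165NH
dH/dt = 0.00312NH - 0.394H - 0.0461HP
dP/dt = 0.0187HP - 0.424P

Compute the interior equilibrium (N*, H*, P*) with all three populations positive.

From dP/dt = 0: 0.0187H* = 0.424, so H* = 22.7.
From dN/dt = 0: 0.658(1 - N*/568) = 0.0165·22.7, giving N* = 568·(1 - 0.569) = 245.
From dH/dt = 0: 0.00312·245 - 0.394 = 0.0461P*, so P* = 0.371/0.0461 = 8.04.

N* ≈ 245, H* ≈ 22.7, P* ≈ 8.04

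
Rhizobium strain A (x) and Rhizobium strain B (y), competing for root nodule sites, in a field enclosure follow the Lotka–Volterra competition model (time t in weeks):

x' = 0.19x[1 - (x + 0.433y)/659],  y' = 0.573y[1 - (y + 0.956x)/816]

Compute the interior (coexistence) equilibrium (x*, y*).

Setting both brackets to zero gives the nullclines x + 0.433y = 659 and 0.956x + y = 816.
Substituting y = 816 - 0.956x into the first: x(1 - 0.433·0.956) = 659 - 0.433·816.
So x* = 306/0.586 = 522, and then y* = 816 - 0.956·522 = 317.

x* ≈ 522, y* ≈ 317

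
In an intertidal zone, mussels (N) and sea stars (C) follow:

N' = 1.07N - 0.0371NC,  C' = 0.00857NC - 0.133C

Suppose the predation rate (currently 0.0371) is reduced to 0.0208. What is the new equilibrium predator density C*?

C* ≈ 51.4

At the interior fixed point, setting dN/dt = 0 with N > 0 fixes C* = (prey growth rate)/(NC coefficient) — independent of the other coefficients.
With the change, C* = 1.07/0.0208 = 51.4; it rises from 28.8.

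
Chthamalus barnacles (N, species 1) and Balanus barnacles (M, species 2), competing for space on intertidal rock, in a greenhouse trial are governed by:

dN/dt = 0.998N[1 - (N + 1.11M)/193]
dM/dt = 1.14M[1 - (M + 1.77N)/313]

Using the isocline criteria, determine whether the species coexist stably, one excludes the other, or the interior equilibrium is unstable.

unstable coexistence (outcome depends on initial conditions)

Compare the nullcline intercepts: K1/α12 = 193/1.11 = 174 < K2 = 313; K2/α21 = 313/1.77 = 177 < K1 = 193.
Since both are reversed, neither can invade when rare; the interior point is a saddle.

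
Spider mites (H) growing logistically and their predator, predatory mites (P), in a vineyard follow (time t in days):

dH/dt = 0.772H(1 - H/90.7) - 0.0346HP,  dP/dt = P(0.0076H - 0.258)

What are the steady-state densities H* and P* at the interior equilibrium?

From dP/dt = 0 with P > 0: 0.0076H* = 0.258, so H* = 33.9.
Substitute into dH/dt = 0: 0.772(1 - 33.9/90.7) = 0.0346P*.
The bracket is 0.626, giving P* = 0.483/0.0346 = 14.

H* ≈ 33.9, P* ≈ 14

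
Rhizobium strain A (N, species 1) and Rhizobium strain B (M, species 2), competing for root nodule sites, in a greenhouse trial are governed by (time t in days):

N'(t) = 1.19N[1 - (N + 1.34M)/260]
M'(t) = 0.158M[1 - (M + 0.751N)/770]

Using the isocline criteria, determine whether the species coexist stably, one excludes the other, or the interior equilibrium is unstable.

Compare the nullcline intercepts: K1/α12 = 260/1.34 = 194 < K2 = 770; K2/α21 = 770/0.751 = 1030 > K1 = 260.
Since the inequalities point opposite ways, species 2 can invade but species 1 cannot.

species 2 excludes species 1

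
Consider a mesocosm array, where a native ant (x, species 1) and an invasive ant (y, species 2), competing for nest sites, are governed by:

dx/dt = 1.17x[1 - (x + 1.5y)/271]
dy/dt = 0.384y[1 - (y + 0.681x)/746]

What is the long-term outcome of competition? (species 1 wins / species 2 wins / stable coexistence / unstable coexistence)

species 2 excludes species 1

Compare the nullcline intercepts: K1/α12 = 271/1.5 = 181 < K2 = 746; K2/α21 = 746/0.681 = 1100 > K1 = 271.
Since the inequalities point opposite ways, species 2 can invade but species 1 cannot.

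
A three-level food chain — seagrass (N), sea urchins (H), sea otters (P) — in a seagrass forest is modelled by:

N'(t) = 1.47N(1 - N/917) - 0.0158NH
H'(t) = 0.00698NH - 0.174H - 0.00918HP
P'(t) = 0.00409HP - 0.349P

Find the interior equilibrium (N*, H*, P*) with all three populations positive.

N* ≈ 76, H* ≈ 85.3, P* ≈ 38.8

From dP/dt = 0: 0.00409H* = 0.349, so H* = 85.3.
From dN/dt = 0: 1.47(1 - N*/917) = 0.0158·85.3, giving N* = 917·(1 - 0.917) = 76.
From dH/dt = 0: 0.00698·76 - 0.174 = 0.00918P*, so P* = 0.356/0.00918 = 38.8.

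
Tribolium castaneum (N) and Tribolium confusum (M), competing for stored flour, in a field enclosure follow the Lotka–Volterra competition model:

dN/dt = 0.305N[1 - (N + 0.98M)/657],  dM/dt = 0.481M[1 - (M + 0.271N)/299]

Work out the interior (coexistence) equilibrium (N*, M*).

Setting both brackets to zero gives the nullclines N + 0.98M = 657 and 0.271N + M = 299.
Substituting M = 299 - 0.271N into the first: N(1 - 0.98·0.271) = 657 - 0.98·299.
So N* = 364/0.734 = 496, and then M* = 299 - 0.271·496 = 165.

N* ≈ 496, M* ≈ 165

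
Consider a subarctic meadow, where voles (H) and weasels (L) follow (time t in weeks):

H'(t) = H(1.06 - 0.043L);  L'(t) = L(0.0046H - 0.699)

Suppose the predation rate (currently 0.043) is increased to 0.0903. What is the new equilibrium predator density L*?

At the interior fixed point, setting dH/dt = 0 with H > 0 fixes L* = (prey growth rate)/(HL coefficient) — independent of the other coefficients.
With the change, L* = 1.06/0.0903 = 11.7; it falls from 24.7.

L* ≈ 11.7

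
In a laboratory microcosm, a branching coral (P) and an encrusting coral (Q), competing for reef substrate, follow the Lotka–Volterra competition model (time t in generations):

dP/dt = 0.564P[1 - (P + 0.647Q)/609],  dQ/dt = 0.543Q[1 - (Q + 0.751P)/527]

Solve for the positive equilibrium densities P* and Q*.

Setting both brackets to zero gives the nullclines P + 0.647Q = 609 and 0.751P + Q = 527.
Substituting Q = 527 - 0.751P into the first: P(1 - 0.647·0.751) = 609 - 0.647·527.
So P* = 268/0.514 = 521, and then Q* = 527 - 0.751·521 = 135.

P* ≈ 521, Q* ≈ 135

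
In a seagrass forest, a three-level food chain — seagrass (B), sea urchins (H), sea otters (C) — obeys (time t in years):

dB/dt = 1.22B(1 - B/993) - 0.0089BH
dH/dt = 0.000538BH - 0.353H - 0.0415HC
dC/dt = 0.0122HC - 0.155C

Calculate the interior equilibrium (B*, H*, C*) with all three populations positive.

B* ≈ 901, H* ≈ 12.7, C* ≈ 3.17

From dC/dt = 0: 0.0122H* = 0.155, so H* = 12.7.
From dB/dt = 0: 1.22(1 - B*/993) = 0.0089·12.7, giving B* = 993·(1 - 0.0927) = 901.
From dH/dt = 0: 0.000538·901 - 0.353 = 0.0415C*, so C* = 0.132/0.0415 = 3.17.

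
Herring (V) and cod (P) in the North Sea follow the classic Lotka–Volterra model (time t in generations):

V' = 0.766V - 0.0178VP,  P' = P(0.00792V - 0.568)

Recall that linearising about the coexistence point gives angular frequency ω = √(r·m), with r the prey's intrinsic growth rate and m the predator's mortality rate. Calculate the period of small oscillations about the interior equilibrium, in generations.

Here r = 0.766 and m = 0.568, so r·m = 0.435.
ω = √0.435 = 0.66 per generation, hence T = 2π/ω ≈ 9.53 generations.

T ≈ 9.53 generations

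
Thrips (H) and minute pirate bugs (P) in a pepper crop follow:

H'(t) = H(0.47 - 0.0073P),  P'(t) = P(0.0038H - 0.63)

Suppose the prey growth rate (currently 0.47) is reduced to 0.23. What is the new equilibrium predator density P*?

At the interior fixed point, setting dH/dt = 0 with H > 0 fixes P* = (prey growth rate)/(HP coefficient) — independent of the other coefficients.
With the change, P* = 0.23/0.0073 = 31.5; it falls from 64.4.

P* ≈ 31.5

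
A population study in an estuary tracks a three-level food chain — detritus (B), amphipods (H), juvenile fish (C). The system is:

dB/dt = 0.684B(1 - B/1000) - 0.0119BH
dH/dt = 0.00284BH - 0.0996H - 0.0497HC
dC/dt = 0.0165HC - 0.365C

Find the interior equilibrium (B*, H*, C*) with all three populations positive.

B* ≈ 615, H* ≈ 22.1, C* ≈ 33.1

From dC/dt = 0: 0.0165H* = 0.365, so H* = 22.1.
From dB/dt = 0: 0.684(1 - B*/1000) = 0.0119·22.1, giving B* = 1000·(1 - 0.385) = 615.
From dH/dt = 0: 0.00284·615 - 0.0996 = 0.0497C*, so C* = 1.65/0.0497 = 33.1.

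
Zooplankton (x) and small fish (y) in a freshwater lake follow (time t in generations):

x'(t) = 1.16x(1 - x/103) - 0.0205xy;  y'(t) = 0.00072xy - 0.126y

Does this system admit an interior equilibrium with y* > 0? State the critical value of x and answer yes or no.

The predator equation gives dy/dt > 0 only when x > 0.126/0.00072 = 175.
Without the predator, x → K = 103. Since 103 < 175, the predator cannot invade.

Threshold x = 175; K < 175, so no, the predator goes extinct.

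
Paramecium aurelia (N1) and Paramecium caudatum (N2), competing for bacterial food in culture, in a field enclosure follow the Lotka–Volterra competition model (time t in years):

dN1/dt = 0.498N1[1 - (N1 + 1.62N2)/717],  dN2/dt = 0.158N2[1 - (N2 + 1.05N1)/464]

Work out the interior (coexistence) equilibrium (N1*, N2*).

Setting both brackets to zero gives the nullclines N1 + 1.62N2 = 717 and 1.05N1 + N2 = 464.
Substituting N2 = 464 - 1.05N1 into the first: N1(1 - 1.62·1.05) = 717 - 1.62·464.
So N1* = -34.7/-0.701 = 49.5, and then N2* = 464 - 1.05·49.5 = 412.

N1* ≈ 49.5, N2* ≈ 412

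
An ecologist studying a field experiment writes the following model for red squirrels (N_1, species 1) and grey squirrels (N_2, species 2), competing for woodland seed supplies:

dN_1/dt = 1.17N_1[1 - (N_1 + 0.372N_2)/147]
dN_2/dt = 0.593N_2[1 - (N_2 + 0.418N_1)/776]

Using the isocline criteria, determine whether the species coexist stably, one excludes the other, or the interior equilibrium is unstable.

species 2 excludes species 1

Compare the nullcline intercepts: K1/α12 = 147/0.372 = 395 < K2 = 776; K2/α21 = 776/0.418 = 1860 > K1 = 147.
Since the inequalities point opposite ways, species 2 can invade but species 1 cannot.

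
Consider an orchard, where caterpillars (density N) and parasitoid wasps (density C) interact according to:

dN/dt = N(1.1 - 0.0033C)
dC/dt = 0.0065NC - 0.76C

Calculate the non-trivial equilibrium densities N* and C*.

N* ≈ 117, C* ≈ 333

Set dC/dt = 0 with C > 0: 0.0065N - 0.76 = 0, so N* = 0.76/0.0065 = 117.
Set dN/dt = 0 with N > 0: 1.1 - 0.0033C = 0, so C* = 1.1/0.0033 = 333.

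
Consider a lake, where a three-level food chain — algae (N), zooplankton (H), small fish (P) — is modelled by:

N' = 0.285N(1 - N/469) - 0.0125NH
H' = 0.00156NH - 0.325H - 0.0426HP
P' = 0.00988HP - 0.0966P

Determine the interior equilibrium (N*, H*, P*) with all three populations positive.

From dP/dt = 0: 0.00988H* = 0.0966, so H* = 9.78.
From dN/dt = 0: 0.285(1 - N*/469) = 0.0125·9.78, giving N* = 469·(1 - 0.429) = 268.
From dH/dt = 0: 0.00156·268 - 0.325 = 0.0426P*, so P* = 0.0929/0.0426 = 2.18.

N* ≈ 268, H* ≈ 9.78, P* ≈ 2.18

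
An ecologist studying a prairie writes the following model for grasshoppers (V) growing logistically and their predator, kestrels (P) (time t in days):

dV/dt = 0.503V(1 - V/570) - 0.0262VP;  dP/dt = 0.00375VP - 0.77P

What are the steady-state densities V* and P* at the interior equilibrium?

From dP/dt = 0 with P > 0: 0.00375V* = 0.77, so V* = 205.
Substitute into dV/dt = 0: 0.503(1 - 205/570) = 0.0262P*.
The bracket is 0.64, giving P* = 0.322/0.0262 = 12.3.

V* ≈ 205, P* ≈ 12.3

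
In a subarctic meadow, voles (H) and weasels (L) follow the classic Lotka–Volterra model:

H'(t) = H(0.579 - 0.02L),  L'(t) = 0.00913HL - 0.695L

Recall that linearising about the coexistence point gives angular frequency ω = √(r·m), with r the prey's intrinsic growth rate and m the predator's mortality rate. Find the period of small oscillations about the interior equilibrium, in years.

T ≈ 9.9 years

Here r = 0.579 and m = 0.695, so r·m = 0.402.
ω = √0.402 = 0.634 per year, hence T = 2π/ω ≈ 9.9 years.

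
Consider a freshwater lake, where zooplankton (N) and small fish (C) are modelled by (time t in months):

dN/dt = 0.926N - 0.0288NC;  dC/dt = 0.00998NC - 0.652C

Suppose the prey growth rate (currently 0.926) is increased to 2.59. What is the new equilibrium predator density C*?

At the interior fixed point, setting dN/dt = 0 with N > 0 fixes C* = (prey growth rate)/(NC coefficient) — independent of the other coefficients.
With the change, C* = 2.59/0.0288 = 89.9; it rises from 32.2.

C* ≈ 89.9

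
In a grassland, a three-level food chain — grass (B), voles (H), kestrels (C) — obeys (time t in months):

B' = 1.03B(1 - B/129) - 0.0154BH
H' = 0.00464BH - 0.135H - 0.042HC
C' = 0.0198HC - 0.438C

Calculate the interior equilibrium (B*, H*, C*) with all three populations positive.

B* ≈ 86.3, H* ≈ 22.1, C* ≈ 6.32

From dC/dt = 0: 0.0198H* = 0.438, so H* = 22.1.
From dB/dt = 0: 1.03(1 - B*/129) = 0.0154·22.1, giving B* = 129·(1 - 0.331) = 86.3.
From dH/dt = 0: 0.00464·86.3 - 0.135 = 0.042C*, so C* = 0.266/0.042 = 6.32.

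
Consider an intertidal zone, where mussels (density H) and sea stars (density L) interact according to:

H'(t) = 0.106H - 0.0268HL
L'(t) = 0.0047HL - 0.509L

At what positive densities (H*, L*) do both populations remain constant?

H* ≈ 108, L* ≈ 3.96

Set dL/dt = 0 with L > 0: 0.0047H - 0.509 = 0, so H* = 0.509/0.0047 = 108.
Set dH/dt = 0 with H > 0: 0.106 - 0.0268L = 0, so L* = 0.106/0.0268 = 3.96.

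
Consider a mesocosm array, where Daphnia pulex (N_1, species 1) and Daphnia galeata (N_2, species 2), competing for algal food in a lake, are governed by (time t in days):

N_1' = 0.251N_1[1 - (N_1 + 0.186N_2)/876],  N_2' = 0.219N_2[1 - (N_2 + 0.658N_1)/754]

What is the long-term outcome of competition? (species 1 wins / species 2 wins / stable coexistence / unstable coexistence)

stable coexistence

Compare the nullcline intercepts: K1/α12 = 876/0.186 = 4710 > K2 = 754; K2/α21 = 754/0.658 = 1150 > K1 = 876.
Since both inequalities hold, each species can invade when rare, so the interior equilibrium is stable.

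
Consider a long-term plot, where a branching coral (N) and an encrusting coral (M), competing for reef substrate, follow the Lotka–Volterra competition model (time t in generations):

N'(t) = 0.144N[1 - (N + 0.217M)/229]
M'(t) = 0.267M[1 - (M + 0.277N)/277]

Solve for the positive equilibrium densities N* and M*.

Setting both brackets to zero gives the nullclines N + 0.217M = 229 and 0.277N + M = 277.
Substituting M = 277 - 0.277N into the first: N(1 - 0.217·0.277) = 229 - 0.217·277.
So N* = 169/0.94 = 180, and then M* = 277 - 0.277·180 = 227.

N* ≈ 180, M* ≈ 227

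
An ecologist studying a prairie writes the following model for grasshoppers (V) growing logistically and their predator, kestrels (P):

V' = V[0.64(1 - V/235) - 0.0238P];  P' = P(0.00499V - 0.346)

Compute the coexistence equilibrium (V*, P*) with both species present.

From dP/dt = 0 with P > 0: 0.00499V* = 0.346, so V* = 69.3.
Substitute into dV/dt = 0: 0.64(1 - 69.3/235) = 0.0238P*.
The bracket is 0.705, giving P* = 0.451/0.0238 = 19.

V* ≈ 69.3, P* ≈ 19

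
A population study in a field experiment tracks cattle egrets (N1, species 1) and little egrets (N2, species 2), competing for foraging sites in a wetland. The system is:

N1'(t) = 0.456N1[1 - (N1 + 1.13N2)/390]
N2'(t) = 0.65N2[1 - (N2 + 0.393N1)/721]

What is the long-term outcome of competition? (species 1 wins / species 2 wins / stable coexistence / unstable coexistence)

species 2 excludes species 1

Compare the nullcline intercepts: K1/α12 = 390/1.13 = 345 < K2 = 721; K2/α21 = 721/0.393 = 1830 > K1 = 390.
Since the inequalities point opposite ways, species 2 can invade but species 1 cannot.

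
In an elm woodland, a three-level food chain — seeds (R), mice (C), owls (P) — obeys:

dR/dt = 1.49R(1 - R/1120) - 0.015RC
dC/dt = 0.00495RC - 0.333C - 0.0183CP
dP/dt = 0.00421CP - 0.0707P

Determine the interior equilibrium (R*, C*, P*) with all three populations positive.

From dP/dt = 0: 0.00421C* = 0.0707, so C* = 16.8.
From dR/dt = 0: 1.49(1 - R*/1120) = 0.015·16.8, giving R* = 1120·(1 - 0.169) = 931.
From dC/dt = 0: 0.00495·931 - 0.333 = 0.0183P*, so P* = 4.27/0.0183 = 234.

R* ≈ 931, C* ≈ 16.8, P* ≈ 234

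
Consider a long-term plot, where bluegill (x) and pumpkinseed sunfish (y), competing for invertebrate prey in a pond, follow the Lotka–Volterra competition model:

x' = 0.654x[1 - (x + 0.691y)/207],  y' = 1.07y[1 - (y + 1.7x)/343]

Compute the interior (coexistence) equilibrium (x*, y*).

Setting both brackets to zero gives the nullclines x + 0.691y = 207 and 1.7x + y = 343.
Substituting y = 343 - 1.7x into the first: x(1 - 0.691·1.7) = 207 - 0.691·343.
So x* = -30/-0.175 = 172, and then y* = 343 - 1.7·172 = 50.9.

x* ≈ 172, y* ≈ 50.9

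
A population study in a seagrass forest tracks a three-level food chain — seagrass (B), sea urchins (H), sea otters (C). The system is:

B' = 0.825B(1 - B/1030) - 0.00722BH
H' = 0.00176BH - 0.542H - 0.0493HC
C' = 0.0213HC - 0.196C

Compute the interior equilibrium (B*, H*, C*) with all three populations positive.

From dC/dt = 0: 0.0213H* = 0.196, so H* = 9.2.
From dB/dt = 0: 0.825(1 - B*/1030) = 0.00722·9.2, giving B* = 1030·(1 - 0.0805) = 947.
From dH/dt = 0: 0.00176·947 - 0.542 = 0.0493C*, so C* = 1.12/0.0493 = 22.8.

B* ≈ 947, H* ≈ 9.2, C* ≈ 22.8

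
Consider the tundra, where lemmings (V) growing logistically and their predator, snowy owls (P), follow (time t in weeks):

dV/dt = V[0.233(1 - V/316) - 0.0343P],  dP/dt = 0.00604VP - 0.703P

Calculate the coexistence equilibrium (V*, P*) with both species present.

V* ≈ 116, P* ≈ 4.29

From dP/dt = 0 with P > 0: 0.00604V* = 0.703, so V* = 116.
Substitute into dV/dt = 0: 0.233(1 - 116/316) = 0.0343P*.
The bracket is 0.632, giving P* = 0.147/0.0343 = 4.29.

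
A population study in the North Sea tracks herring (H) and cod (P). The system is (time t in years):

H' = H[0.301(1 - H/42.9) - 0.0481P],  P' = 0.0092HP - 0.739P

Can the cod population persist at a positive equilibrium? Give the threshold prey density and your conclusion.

The predator equation gives dP/dt > 0 only when H > 0.739/0.0092 = 80.3.
Without the predator, H → K = 42.9. Since 42.9 < 80.3, the predator cannot invade.

Threshold H = 80.3; K < 80.3, so no, the predator goes extinct.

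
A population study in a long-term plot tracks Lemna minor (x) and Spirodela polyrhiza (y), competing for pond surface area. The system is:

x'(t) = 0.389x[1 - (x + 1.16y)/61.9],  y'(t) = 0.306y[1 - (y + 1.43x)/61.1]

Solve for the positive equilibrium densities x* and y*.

x* ≈ 13.6, y* ≈ 41.6

Setting both brackets to zero gives the nullclines x + 1.16y = 61.9 and 1.43x + y = 61.1.
Substituting y = 61.1 - 1.43x into the first: x(1 - 1.16·1.43) = 61.9 - 1.16·61.1.
So x* = -8.98/-0.659 = 13.6, and then y* = 61.1 - 1.43·13.6 = 41.6.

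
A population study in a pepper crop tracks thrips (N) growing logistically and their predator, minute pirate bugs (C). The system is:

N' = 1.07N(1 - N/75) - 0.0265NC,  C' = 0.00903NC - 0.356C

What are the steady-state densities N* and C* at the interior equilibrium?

From dC/dt = 0 with C > 0: 0.00903N* = 0.356, so N* = 39.4.
Substitute into dN/dt = 0: 1.07(1 - 39.4/75) = 0.0265C*.
The bracket is 0.474, giving C* = 0.508/0.0265 = 19.2.

N* ≈ 39.4, C* ≈ 19.2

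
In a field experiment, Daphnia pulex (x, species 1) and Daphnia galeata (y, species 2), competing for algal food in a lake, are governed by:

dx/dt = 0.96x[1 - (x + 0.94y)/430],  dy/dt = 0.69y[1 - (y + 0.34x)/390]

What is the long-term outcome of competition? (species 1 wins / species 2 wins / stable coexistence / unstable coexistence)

Compare the nullcline intercepts: K1/α12 = 430/0.94 = 457 > K2 = 390; K2/α21 = 390/0.34 = 1150 > K1 = 430.
Since both inequalities hold, each species can invade when rare, so the interior equilibrium is stable.

stable coexistence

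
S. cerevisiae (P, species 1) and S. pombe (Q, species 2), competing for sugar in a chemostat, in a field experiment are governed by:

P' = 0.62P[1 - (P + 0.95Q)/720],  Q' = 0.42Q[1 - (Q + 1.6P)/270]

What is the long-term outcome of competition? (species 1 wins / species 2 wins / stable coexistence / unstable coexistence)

Compare the nullcline intercepts: K1/α12 = 720/0.95 = 758 > K2 = 270; K2/α21 = 270/1.6 = 169 < K1 = 720.
Since the inequalities point opposite ways, species 1 can invade but species 2 cannot.

species 1 excludes species 2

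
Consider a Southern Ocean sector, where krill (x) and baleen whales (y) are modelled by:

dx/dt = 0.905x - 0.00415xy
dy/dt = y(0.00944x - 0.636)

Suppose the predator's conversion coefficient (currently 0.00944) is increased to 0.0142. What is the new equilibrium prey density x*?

At the interior fixed point, setting dy/dt = 0 with y > 0 fixes x* = (predator death rate)/(xy coefficient) — independent of the other coefficients.
With the change, x* = 0.636/0.0142 = 44.8; it falls from 67.4.

x* ≈ 44.8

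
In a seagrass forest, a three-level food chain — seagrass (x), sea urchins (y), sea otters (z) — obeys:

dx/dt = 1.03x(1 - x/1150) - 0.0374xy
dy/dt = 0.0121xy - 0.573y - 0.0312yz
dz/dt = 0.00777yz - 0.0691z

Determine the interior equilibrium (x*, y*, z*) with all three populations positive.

From dz/dt = 0: 0.00777y* = 0.0691, so y* = 8.89.
From dx/dt = 0: 1.03(1 - x*/1150) = 0.0374·8.89, giving x* = 1150·(1 - 0.323) = 779.
From dy/dt = 0: 0.0121·779 - 0.573 = 0.0312z*, so z* = 8.85/0.0312 = 284.

x* ≈ 779, y* ≈ 8.89, z* ≈ 284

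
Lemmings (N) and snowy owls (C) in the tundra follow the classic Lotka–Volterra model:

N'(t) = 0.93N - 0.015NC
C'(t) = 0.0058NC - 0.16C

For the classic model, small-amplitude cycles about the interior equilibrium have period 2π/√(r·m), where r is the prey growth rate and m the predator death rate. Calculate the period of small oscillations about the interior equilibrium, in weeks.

Here r = 0.93 and m = 0.16, so r·m = 0.149.
ω = √0.149 = 0.386 per week, hence T = 2π/ω ≈ 16.3 weeks.

T ≈ 16.3 weeks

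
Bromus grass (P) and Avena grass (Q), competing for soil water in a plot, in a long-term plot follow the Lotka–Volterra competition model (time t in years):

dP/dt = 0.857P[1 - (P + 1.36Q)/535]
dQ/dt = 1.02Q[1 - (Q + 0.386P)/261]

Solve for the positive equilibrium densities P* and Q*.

P* ≈ 379, Q* ≈ 115

Setting both brackets to zero gives the nullclines P + 1.36Q = 535 and 0.386P + Q = 261.
Substituting Q = 261 - 0.386P into the first: P(1 - 1.36·0.386) = 535 - 1.36·261.
So P* = 180/0.475 = 379, and then Q* = 261 - 0.386·379 = 115.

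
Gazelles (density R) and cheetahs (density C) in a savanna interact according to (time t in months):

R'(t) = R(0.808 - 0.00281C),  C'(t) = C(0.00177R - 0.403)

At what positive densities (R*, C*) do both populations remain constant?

Set dC/dt = 0 with C > 0: 0.00177R - 0.403 = 0, so R* = 0.403/0.00177 = 228.
Set dR/dt = 0 with R > 0: 0.808 - 0.00281C = 0, so C* = 0.808/0.00281 = 288.

R* ≈ 228, C* ≈ 288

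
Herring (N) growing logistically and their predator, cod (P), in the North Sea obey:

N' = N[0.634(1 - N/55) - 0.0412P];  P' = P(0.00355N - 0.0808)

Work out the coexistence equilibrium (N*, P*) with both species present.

From dP/dt = 0 with P > 0: 0.00355N* = 0.0808, so N* = 22.8.
Substitute into dN/dt = 0: 0.634(1 - 22.8/55) = 0.0412P*.
The bracket is 0.586, giving P* = 0.372/0.0412 = 9.02.

N* ≈ 22.8, P* ≈ 9.02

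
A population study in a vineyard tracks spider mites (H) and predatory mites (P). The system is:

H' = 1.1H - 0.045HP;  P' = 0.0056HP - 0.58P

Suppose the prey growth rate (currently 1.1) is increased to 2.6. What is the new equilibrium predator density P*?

P* ≈ 57.8

At the interior fixed point, setting dH/dt = 0 with H > 0 fixes P* = (prey growth rate)/(HP coefficient) — independent of the other coefficients.
With the change, P* = 2.6/0.045 = 57.8; it rises from 24.4.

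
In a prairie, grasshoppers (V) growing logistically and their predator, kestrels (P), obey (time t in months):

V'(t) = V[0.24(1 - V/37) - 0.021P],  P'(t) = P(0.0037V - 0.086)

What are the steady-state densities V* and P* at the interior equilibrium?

V* ≈ 23.2, P* ≈ 4.25

From dP/dt = 0 with P > 0: 0.0037V* = 0.086, so V* = 23.2.
Substitute into dV/dt = 0: 0.24(1 - 23.2/37) = 0.021P*.
The bracket is 0.372, giving P* = 0.0892/0.021 = 4.25.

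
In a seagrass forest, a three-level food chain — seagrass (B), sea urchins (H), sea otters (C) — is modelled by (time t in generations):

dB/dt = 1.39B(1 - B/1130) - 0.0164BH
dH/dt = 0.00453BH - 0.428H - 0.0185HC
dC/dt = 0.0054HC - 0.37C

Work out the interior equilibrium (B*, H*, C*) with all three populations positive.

B* ≈ 216, H* ≈ 68.5, C* ≈ 29.9

From dC/dt = 0: 0.0054H* = 0.37, so H* = 68.5.
From dB/dt = 0: 1.39(1 - B*/1130) = 0.0164·68.5, giving B* = 1130·(1 - 0.808) = 216.
From dH/dt = 0: 0.00453·216 - 0.428 = 0.0185C*, so C* = 0.553/0.0185 = 29.9.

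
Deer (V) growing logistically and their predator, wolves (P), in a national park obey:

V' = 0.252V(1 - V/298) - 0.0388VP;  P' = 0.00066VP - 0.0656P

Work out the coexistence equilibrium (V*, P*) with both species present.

V* ≈ 99.4, P* ≈ 4.33

From dP/dt = 0 with P > 0: 0.00066V* = 0.0656, so V* = 99.4.
Substitute into dV/dt = 0: 0.252(1 - 99.4/298) = 0.0388P*.
The bracket is 0.666, giving P* = 0.168/0.0388 = 4.33.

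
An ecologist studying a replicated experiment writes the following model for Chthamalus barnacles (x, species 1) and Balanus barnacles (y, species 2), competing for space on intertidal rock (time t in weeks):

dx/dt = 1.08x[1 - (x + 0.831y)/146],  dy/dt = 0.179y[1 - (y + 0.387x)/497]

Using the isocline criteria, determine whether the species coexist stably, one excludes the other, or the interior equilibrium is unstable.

species 2 excludes species 1

Compare the nullcline intercepts: K1/α12 = 146/0.831 = 176 < K2 = 497; K2/α21 = 497/0.387 = 1280 > K1 = 146.
Since the inequalities point opposite ways, species 2 can invade but species 1 cannot.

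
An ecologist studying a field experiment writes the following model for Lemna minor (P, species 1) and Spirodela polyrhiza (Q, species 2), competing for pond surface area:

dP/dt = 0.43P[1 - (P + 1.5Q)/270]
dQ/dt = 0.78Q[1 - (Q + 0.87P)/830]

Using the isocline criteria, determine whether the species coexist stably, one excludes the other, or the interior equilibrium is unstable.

species 2 excludes species 1

Compare the nullcline intercepts: K1/α12 = 270/1.5 = 180 < K2 = 830; K2/α21 = 830/0.87 = 954 > K1 = 270.
Since the inequalities point opposite ways, species 2 can invade but species 1 cannot.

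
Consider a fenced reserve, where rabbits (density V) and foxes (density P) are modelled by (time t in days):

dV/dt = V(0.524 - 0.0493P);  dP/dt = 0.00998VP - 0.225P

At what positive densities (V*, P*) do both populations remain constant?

Set dP/dt = 0 with P > 0: 0.00998V - 0.225 = 0, so V* = 0.225/0.00998 = 22.5.
Set dV/dt = 0 with V > 0: 0.524 - 0.0493P = 0, so P* = 0.524/0.0493 = 10.6.

V* ≈ 22.5, P* ≈ 10.6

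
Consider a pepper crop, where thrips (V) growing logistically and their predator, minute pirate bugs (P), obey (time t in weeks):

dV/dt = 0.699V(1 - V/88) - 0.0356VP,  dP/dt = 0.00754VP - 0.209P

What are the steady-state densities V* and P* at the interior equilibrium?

From dP/dt = 0 with P > 0: 0.00754V* = 0.209, so V* = 27.7.
Substitute into dV/dt = 0: 0.699(1 - 27.7/88) = 0.0356P*.
The bracket is 0.685, giving P* = 0.479/0.0356 = 13.5.

V* ≈ 27.7, P* ≈ 13.5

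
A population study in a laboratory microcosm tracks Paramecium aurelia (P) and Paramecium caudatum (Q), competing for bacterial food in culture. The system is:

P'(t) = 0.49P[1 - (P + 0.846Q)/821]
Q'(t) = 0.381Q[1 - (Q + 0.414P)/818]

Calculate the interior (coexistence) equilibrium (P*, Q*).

Setting both brackets to zero gives the nullclines P + 0.846Q = 821 and 0.414P + Q = 818.
Substituting Q = 818 - 0.414P into the first: P(1 - 0.846·0.414) = 821 - 0.846·818.
So P* = 129/0.65 = 198, and then Q* = 818 - 0.414·198 = 736.

P* ≈ 198, Q* ≈ 736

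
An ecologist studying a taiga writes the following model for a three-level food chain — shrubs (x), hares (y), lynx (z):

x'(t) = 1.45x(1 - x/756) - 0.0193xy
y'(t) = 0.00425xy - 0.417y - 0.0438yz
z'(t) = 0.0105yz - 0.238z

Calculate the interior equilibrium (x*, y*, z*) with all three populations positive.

x* ≈ 528, y* ≈ 22.7, z* ≈ 41.7

From dz/dt = 0: 0.0105y* = 0.238, so y* = 22.7.
From dx/dt = 0: 1.45(1 - x*/756) = 0.0193·22.7, giving x* = 756·(1 - 0.302) = 528.
From dy/dt = 0: 0.00425·528 - 0.417 = 0.0438z*, so z* = 1.83/0.0438 = 41.7.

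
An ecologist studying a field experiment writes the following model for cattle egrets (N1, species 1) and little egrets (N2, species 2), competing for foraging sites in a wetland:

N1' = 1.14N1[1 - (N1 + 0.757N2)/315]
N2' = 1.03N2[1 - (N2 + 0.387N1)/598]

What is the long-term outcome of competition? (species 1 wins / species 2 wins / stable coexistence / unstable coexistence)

Compare the nullcline intercepts: K1/α12 = 315/0.757 = 416 < K2 = 598; K2/α21 = 598/0.387 = 1550 > K1 = 315.
Since the inequalities point opposite ways, species 2 can invade but species 1 cannot.

species 2 excludes species 1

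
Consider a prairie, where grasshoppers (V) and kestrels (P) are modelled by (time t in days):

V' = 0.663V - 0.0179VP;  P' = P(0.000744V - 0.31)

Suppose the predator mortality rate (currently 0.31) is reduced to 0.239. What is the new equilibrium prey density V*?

V* ≈ 321

At the interior fixed point, setting dP/dt = 0 with P > 0 fixes V* = (predator death rate)/(VP coefficient) — independent of the other coefficients.
With the change, V* = 0.239/0.000744 = 321; it falls from 417.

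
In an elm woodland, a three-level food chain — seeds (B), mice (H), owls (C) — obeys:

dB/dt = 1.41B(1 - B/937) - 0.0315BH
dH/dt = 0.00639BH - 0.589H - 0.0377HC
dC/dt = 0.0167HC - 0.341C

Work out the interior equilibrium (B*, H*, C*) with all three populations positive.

From dC/dt = 0: 0.0167H* = 0.341, so H* = 20.4.
From dB/dt = 0: 1.41(1 - B*/937) = 0.0315·20.4, giving B* = 937·(1 - 0.456) = 510.
From dH/dt = 0: 0.00639·510 - 0.589 = 0.0377C*, so C* = 2.67/0.0377 = 70.7.

B* ≈ 510, H* ≈ 20.4, C* ≈ 70.7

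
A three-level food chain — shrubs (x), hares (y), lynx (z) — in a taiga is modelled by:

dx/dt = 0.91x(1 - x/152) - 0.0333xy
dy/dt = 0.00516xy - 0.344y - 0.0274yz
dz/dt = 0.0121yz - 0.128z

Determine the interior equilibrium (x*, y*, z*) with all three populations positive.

x* ≈ 93.2, y* ≈ 10.6, z* ≈ 4.99

From dz/dt = 0: 0.0121y* = 0.128, so y* = 10.6.
From dx/dt = 0: 0.91(1 - x*/152) = 0.0333·10.6, giving x* = 152·(1 - 0.387) = 93.2.
From dy/dt = 0: 0.00516·93.2 - 0.344 = 0.0274z*, so z* = 0.137/0.0274 = 4.99.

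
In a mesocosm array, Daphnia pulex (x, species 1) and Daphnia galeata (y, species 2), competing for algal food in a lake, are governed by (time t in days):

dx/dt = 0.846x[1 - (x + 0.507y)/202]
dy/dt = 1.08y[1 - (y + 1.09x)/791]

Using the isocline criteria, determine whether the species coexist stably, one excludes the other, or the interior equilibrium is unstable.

Compare the nullcline intercepts: K1/α12 = 202/0.507 = 398 < K2 = 791; K2/α21 = 791/1.09 = 726 > K1 = 202.
Since the inequalities point opposite ways, species 2 can invade but species 1 cannot.

species 2 excludes species 1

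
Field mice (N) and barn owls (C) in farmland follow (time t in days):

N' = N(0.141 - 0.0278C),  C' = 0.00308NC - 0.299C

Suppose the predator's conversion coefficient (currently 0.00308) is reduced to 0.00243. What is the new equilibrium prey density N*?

At the interior fixed point, setting dC/dt = 0 with C > 0 fixes N* = (predator death rate)/(NC coefficient) — independent of the other coefficients.
With the change, N* = 0.299/0.00243 = 123; it rises from 97.1.

N* ≈ 123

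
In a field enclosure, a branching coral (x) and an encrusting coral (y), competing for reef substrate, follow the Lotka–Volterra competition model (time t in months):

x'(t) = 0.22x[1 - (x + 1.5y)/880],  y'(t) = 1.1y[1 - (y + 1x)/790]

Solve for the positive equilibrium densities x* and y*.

x* ≈ 610, y* ≈ 180

Setting both brackets to zero gives the nullclines x + 1.5y = 880 and 1x + y = 790.
Substituting y = 790 - 1x into the first: x(1 - 1.5·1) = 880 - 1.5·790.
So x* = -305/-0.5 = 610, and then y* = 790 - 1·610 = 180.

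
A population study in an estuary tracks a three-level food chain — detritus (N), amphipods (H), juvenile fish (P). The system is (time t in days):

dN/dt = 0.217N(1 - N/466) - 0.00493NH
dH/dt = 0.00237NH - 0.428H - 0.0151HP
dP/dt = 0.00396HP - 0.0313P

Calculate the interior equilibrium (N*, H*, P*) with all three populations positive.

From dP/dt = 0: 0.00396H* = 0.0313, so H* = 7.9.
From dN/dt = 0: 0.217(1 - N*/466) = 0.00493·7.9, giving N* = 466·(1 - 0.18) = 382.
From dH/dt = 0: 0.00237·382 - 0.428 = 0.0151P*, so P* = 0.478/0.0151 = 31.7.

N* ≈ 382, H* ≈ 7.9, P* ≈ 31.7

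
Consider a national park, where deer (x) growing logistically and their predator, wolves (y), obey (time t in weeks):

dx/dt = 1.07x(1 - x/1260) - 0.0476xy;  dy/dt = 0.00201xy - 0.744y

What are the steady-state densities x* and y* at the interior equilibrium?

x* ≈ 370, y* ≈ 15.9

From dy/dt = 0 with y > 0: 0.00201x* = 0.744, so x* = 370.
Substitute into dx/dt = 0: 1.07(1 - 370/1260) = 0.0476y*.
The bracket is 0.706, giving y* = 0.756/0.0476 = 15.9.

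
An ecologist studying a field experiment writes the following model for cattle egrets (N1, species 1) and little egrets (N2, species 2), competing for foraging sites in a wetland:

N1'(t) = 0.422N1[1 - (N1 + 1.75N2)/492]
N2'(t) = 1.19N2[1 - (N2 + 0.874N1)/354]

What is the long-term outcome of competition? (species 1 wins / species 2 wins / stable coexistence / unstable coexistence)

Compare the nullcline intercepts: K1/α12 = 492/1.75 = 281 < K2 = 354; K2/α21 = 354/0.874 = 405 < K1 = 492.
Since both are reversed, neither can invade when rare; the interior point is a saddle.

unstable coexistence (outcome depends on initial conditions)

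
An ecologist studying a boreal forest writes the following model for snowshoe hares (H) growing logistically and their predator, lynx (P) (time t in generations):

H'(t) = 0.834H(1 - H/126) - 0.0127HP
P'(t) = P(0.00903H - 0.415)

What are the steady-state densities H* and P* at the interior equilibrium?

From dP/dt = 0 with P > 0: 0.00903H* = 0.415, so H* = 46.
Substitute into dH/dt = 0: 0.834(1 - 46/126) = 0.0127P*.
The bracket is 0.635, giving P* = 0.53/0.0127 = 41.7.

H* ≈ 46, P* ≈ 41.7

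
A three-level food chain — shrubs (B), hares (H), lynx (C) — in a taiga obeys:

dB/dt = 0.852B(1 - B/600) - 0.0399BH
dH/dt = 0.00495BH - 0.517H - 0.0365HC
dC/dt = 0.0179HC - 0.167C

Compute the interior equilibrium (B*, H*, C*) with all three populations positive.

From dC/dt = 0: 0.0179H* = 0.167, so H* = 9.33.
From dB/dt = 0: 0.852(1 - B*/600) = 0.0399·9.33, giving B* = 600·(1 - 0.437) = 338.
From dH/dt = 0: 0.00495·338 - 0.517 = 0.0365C*, so C* = 1.16/0.0365 = 31.7.

B* ≈ 338, H* ≈ 9.33, C* ≈ 31.7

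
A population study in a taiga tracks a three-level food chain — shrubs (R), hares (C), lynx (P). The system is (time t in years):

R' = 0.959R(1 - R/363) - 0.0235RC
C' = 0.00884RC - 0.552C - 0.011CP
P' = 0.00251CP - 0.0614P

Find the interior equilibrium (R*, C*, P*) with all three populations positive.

R* ≈ 145, C* ≈ 24.5, P* ≈ 66.7

From dP/dt = 0: 0.00251C* = 0.0614, so C* = 24.5.
From dR/dt = 0: 0.959(1 - R*/363) = 0.0235·24.5, giving R* = 363·(1 - 0.599) = 145.
From dC/dt = 0: 0.00884·145 - 0.552 = 0.011P*, so P* = 0.733/0.011 = 66.7.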